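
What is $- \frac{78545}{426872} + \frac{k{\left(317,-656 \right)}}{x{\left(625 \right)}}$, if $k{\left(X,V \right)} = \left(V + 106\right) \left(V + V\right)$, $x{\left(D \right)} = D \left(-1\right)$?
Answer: $- \frac{12323197033}{10671800} \approx -1154.7$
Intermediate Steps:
$x{\left(D \right)} = - D$
$k{\left(X,V \right)} = 2 V \left(106 + V\right)$ ($k{\left(X,V \right)} = \left(106 + V\right) 2 V = 2 V \left(106 + V\right)$)
$- \frac{78545}{426872} + \frac{k{\left(317,-656 \right)}}{x{\left(625 \right)}} = - \frac{78545}{426872} + \frac{2 \left(-656\right) \left(106 - 656\right)}{\left(-1\right) 625} = \left(-78545\right) \frac{1}{426872} + \frac{2 \left(-656\right) \left(-550\right)}{-625} = - \frac{78545}{426872} + 721600 \left(- \frac{1}{625}\right) = - \frac{78545}{426872} - \frac{28864}{25} = - \frac{12323197033}{10671800}$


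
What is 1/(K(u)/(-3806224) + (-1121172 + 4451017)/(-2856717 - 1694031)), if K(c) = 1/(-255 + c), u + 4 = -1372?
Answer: -7062705540701328/5167878934627733 ≈ -1.3667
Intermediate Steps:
u = -1376 (u = -4 - 1372 = -1376)
1/(K(u)/(-3806224) + (-1121172 + 4451017)/(-2856717 - 1694031)) = 1/(1/(-255 - 1376*(-3806224)) + (-1121172 + 4451017)/(-2856717 - 1694031)) = 1/(-1/3806224/(-1631) + 3329845/(-4550748)) = 1/(-1/1631*(-1/3806224) + 3329845*(-1/4550748)) = 1/(1/6207951344 - 3329845/4550748) = 1/(-5167878934627733/7062705540701328) = -7062705540701328/5167878934627733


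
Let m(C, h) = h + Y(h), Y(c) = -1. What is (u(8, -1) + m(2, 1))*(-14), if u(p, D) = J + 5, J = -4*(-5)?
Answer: -350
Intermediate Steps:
J = 20
u(p, D) = 25 (u(p, D) = 20 + 5 = 25)
m(C, h) = -1 + h (m(C, h) = h - 1 = -1 + h)
(u(8, -1) + m(2, 1))*(-14) = (25 + (-1 + 1))*(-14) = (25 + 0)*(-14) = 25*(-14) = -350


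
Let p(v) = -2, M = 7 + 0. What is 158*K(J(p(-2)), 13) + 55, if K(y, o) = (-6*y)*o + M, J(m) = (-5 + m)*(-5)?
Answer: -430179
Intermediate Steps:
M = 7
J(m) = 25 - 5*m
K(y, o) = 7 - 6*o*y (K(y, o) = (-6*y)*o + 7 = -6*o*y + 7 = 7 - 6*o*y)
158*K(J(p(-2)), 13) + 55 = 158*(7 - 6*13*(25 - 5*(-2))) + 55 = 158*(7 - 6*13*(25 + 10)) + 55 = 158*(7 - 6*13*35) + 55 = 158*(7 - 2730) + 55 = 158*(-2723) + 55 = -430234 + 55 = -430179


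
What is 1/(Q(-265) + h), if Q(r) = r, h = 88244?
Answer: 1/87979 ≈ 1.1366e-5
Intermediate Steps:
1/(Q(-265) + h) = 1/(-265 + 88244) = 1/87979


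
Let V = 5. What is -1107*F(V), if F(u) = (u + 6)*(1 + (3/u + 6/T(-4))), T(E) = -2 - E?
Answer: -280071/5 ≈ -56014.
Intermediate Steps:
F(u) = (4 + 3/u)*(6 + u) (F(u) = (u + 6)*(1 + (3/u + 6/(-2 - 1*(-4)))) = (6 + u)*(1 + (3/u + 6/(-2 + 4))) = (6 + u)*(1 + (3/u + 6/2)) = (6 + u)*(1 + (3/u + 6*(½))) = (6 + u)*(1 + (3/u + 3)) = (6 + u)*(1 + (3 + 3/u)) = (6 + u)*(4 + 3/u) = (4 + 3/u)*(6 + u))
-1107*F(V) = -1107*(27 + 4*5 + 18/5) = -1107*(27 + 20 + 18*(⅕)) = -1107*(27 + 20 + 18/5) = -1107*253/5 = -280071/5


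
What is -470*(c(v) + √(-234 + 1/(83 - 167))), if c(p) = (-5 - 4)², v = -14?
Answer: -38070 - 235*I*√412797/21 ≈ -38070.0 - 7189.8*I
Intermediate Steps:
c(p) = 81 (c(p) = (-9)² = 81)
-470*(c(v) + √(-234 + 1/(83 - 167))) = -470*(81 + √(-234 + 1/(83 - 167))) = -470*(81 + √(-234 + 1/(-84))) = -470*(81 + √(-234 - 1/84)) = -470*(81 + √(-19657/84)) = -470*(81 + I*√412797/42) = -38070 - 235*I*√412797/21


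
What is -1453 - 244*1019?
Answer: -250089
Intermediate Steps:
-1453 - 244*1019 = -1453 - 248636 = -250089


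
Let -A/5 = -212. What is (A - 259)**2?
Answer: 641601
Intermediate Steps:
A = 1060 (A = -5*(-212) = 1060)
(A - 259)**2 = (1060 - 259)**2 = 801**2 = 641601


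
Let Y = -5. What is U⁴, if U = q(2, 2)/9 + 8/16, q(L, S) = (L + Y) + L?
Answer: 2401/104976 ≈ 0.022872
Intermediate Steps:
q(L, S) = -5 + 2*L (q(L, S) = (L - 5) + L = (-5 + L) + L = -5 + 2*L)
U = 7/18 (U = (-5 + 2*2)/9 + 8/16 = (-5 + 4)*(⅑) + 8*(1/16) = -1*⅑ + ½ = -⅑ + ½ = 7/18 ≈ 0.38889)
U⁴ = (7/18)⁴ = 2401/104976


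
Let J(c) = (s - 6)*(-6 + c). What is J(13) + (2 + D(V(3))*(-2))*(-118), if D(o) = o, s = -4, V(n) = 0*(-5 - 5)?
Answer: -306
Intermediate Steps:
V(n) = 0 (V(n) = 0*(-10) = 0)
J(c) = 60 - 10*c (J(c) = (-4 - 6)*(-6 + c) = -10*(-6 + c) = 60 - 10*c)
J(13) + (2 + D(V(3))*(-2))*(-118) = (60 - 10*13) + (2 + 0*(-2))*(-118) = (60 - 130) + (2 + 0)*(-118) = -70 + 2*(-118) = -70 - 236 = -306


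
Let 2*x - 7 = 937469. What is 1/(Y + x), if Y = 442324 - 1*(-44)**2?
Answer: 1/909126 ≈ 1.1000e-6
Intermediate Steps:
x = 468738 (x = 7/2 + (1/2)*937469 = 7/2 + 937469/2 = 468738)
Y = 440388 (Y = 442324 - 1*1936 = 442324 - 1936 = 440388)
1/(Y + x) = 1/(440388 + 468738) = 1/909126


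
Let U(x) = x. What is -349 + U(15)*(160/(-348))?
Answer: -10321/29 ≈ -355.90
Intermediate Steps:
-349 + U(15)*(160/(-348)) = -349 + 15*(160/(-348)) = -349 + 15*(160*(-1/348)) = -349 + 15*(-40/87) = -349 - 200/29 = -10321/29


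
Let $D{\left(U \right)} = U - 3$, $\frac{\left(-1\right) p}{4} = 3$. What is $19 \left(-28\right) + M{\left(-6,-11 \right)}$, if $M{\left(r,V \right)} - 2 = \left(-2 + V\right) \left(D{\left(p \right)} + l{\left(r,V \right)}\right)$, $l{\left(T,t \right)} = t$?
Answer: $-192$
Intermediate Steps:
$p = -12$ ($p = \left(-4\right) 3 = -12$)
$D{\left(U \right)} = -3 + U$ ($D{\left(U \right)} = U - 3 = -3 + U$)
$M{\left(r,V \right)} = 2 + \left(-15 + V\right) \left(-2 + V\right)$ ($M{\left(r,V \right)} = 2 + \left(-2 + V\right) \left(\left(-3 - 12\right) + V\right) = 2 + \left(-2 + V\right) \left(-15 + V\right) = 2 + \left(-15 + V\right) \left(-2 + V\right)$)
$19 \left(-28\right) + M{\left(-6,-11 \right)} = 19 \left(-28\right) + \left(32 + \left(-11\right)^{2} - -187\right) = -532 + \left(32 + 121 + 187\right) = -532 + 340 = -192$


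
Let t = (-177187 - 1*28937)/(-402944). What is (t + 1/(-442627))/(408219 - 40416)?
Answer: 22808911201/16399774308422016 ≈ 1.3908e-6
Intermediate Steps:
t = 51531/100736 (t = (-177187 - 28937)*(-1/402944) = -206124*(-1/402944) = 51531/100736 ≈ 0.51155)
(t + 1/(-442627))/(408219 - 40416) = (51531/100736 + 1/(-442627))/(408219 - 40416) = (51531/100736 - 1/442627)/367803 = (22808911201/44588473472)*(1/367803) = 22808911201/16399774308422016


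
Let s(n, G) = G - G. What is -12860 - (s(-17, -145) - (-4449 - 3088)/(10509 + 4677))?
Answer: -195299497/15186 ≈ -12861.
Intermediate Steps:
s(n, G) = 0
-12860 - (s(-17, -145) - (-4449 - 3088)/(10509 + 4677)) = -12860 - (0 - (-4449 - 3088)/(10509 + 4677)) = -12860 - (0 - (-7537)/15186) = -12860 - (0 - 1*(-7537/15186)) = -12860 - (0 + 7537/15186) = -12860 - 1*7537/15186 = -12860 - 7537/15186 = -195299497/15186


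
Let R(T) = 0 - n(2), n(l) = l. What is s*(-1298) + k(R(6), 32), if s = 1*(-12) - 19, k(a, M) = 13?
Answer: 40251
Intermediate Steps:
R(T) = -2 (R(T) = 0 - 1*2 = 0 - 2 = -2)
s = -31 (s = -12 - 19 = -31)
s*(-1298) + k(R(6), 32) = -31*(-1298) + 13 = 40238 + 13 = 40251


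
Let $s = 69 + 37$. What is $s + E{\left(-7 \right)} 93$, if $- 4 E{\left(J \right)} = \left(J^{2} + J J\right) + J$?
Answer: $- \frac{8039}{4} \approx -2009.8$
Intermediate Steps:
$E{\left(J \right)} = - \frac{J^{2}}{2} - \frac{J}{4}$ ($E{\left(J \right)} = - \frac{\left(J^{2} + J J\right) + J}{4} = - \frac{\left(J^{2} + J^{2}\right) + J}{4} = - \frac{2 J^{2} + J}{4} = - \frac{J + 2 J^{2}}{4} = - \frac{J^{2}}{2} - \frac{J}{4}$)
$s = 106$
$s + E{\left(-7 \right)} 93 = 106 + \left(- \frac{1}{4}\right) \left(-7\right) \left(1 + 2 \left(-7\right)\right) 93 = 106 + \left(- \frac{1}{4}\right) \left(-7\right) \left(1 - 14\right) 93 = 106 + \left(- \frac{1}{4}\right) \left(-7\right) \left(-13\right) 93 = 106 - \frac{8463}{4} = - \frac{8039}{4}$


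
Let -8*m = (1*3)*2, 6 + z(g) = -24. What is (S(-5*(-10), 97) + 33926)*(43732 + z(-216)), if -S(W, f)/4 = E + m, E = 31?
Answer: 1477346110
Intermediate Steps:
z(g) = -30 (z(g) = -6 - 24 = -30)
m = -¾ (m = -1*3*2/8 = -3*2/8 = -⅛*6 = -¾ ≈ -0.75000)
S(W, f) = -121 (S(W, f) = -4*(31 - ¾) = -4*121/4 = -121)
(S(-5*(-10), 97) + 33926)*(43732 + z(-216)) = (-121 + 33926)*(43732 - 30) = 33805*43702 = 1477346110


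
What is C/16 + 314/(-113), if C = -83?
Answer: -14403/1808 ≈ -7.9663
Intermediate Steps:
C/16 + 314/(-113) = -83/16 + 314/(-113) = -83*1/16 + 314*(-1/113) = -83/16 - 314/113 = -14403/1808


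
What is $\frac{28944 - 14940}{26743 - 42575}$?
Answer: $- \frac{3501}{3958} \approx -0.88454$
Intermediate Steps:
$\frac{28944 - 14940}{26743 - 42575} = \frac{14004}{-15832} = 14004 \left(- \frac{1}{15832}\right) = - \frac{3501}{3958}$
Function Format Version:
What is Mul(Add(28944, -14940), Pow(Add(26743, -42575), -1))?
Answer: Rational(-3501, 3958) ≈ -0.88454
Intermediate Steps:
Mul(Add(28944, -14940), Pow(Add(26743, -42575), -1)) = Mul(14004, Pow(-15832, -1)) = Mul(14004, Rational(-1, 15832)) = Rational(-3501, 3958)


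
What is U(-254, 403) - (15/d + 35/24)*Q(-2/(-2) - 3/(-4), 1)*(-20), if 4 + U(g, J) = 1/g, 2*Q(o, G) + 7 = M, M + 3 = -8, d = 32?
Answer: -356493/1016 ≈ -350.88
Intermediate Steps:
M = -11 (M = -3 - 8 = -11)
Q(o, G) = -9 (Q(o, G) = -7/2 + (½)*(-11) = -7/2 - 11/2 = -9)
U(g, J) = -4 + 1/g
U(-254, 403) - (15/d + 35/24)*Q(-2/(-2) - 3/(-4), 1)*(-20) = (-4 + 1/(-254)) - (15/32 + 35/24)*(-9)*(-20) = (-4 - 1/254) - (15*(1/32) + 35*(1/24))*(-9)*(-20) = -1017/254 - (15/32 + 35/24)*(-9)*(-20) = -1017/254 - (185/96)*(-9)*(-20) = -1017/254 - (-555)*(-20)/32 = -1017/254 - 1*2775/8 = -1017/254 - 2775/8 = -356493/1016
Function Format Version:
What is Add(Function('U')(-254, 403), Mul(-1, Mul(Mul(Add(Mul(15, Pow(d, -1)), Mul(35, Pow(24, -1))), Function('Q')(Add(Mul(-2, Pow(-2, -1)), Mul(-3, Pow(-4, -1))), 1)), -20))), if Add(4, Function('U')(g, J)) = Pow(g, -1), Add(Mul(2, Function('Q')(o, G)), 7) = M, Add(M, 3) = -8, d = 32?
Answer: Rational(-356493, 1016) ≈ -350.88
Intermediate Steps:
M = -11 (M = Add(-3, -8) = -11)
Function('Q')(o, G) = -9 (Function('Q')(o, G) = Add(Rational(-7, 2), Mul(Rational(1, 2), -11)) = Add(Rational(-7, 2), Rational(-11, 2)) = -9)
Function('U')(g, J) = Add(-4, Pow(g, -1))
Add(Function('U')(-254, 403), Mul(-1, Mul(Mul(Add(Mul(15, Pow(d, -1)), Mul(35, Pow(24, -1))), Function('Q')(Add(Mul(-2, Pow(-2, -1)), Mul(-3, Pow(-4, -1))), 1)), -20))) = Add(Add(-4, Pow(-254, -1)), Mul(-1, Mul(Mul(Add(Mul(15, Pow(32, -1)), Mul(35, Pow(24, -1))), -9), -20))) = Add(Add(-4, Rational(-1, 254)), Mul(-1, Mul(Mul(Add(Mul(15, Rational(1, 32)), Mul(35, Rational(1, 24))), -9), -20))) = Add(Rational(-1017, 254), Mul(-1, Mul(Mul(Add(Rational(15, 32), Rational(35, 24)), -9), -20))) = Add(Rational(-1017, 254), Mul(-1, Mul(Mul(Rational(185, 96), -9), -20))) = Add(Rational(-1017, 254), Mul(-1, Mul(Rational(-555, 32), -20))) = Add(Rational(-1017, 254), Mul(-1, Rational(2775, 8))) = Add(Rational(-1017, 254), Rational(-2775, 8)) = Rational(-356493, 1016)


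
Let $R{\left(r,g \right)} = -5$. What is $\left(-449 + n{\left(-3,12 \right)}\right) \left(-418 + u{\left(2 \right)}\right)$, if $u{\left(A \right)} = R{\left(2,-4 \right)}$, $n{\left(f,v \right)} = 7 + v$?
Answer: $181890$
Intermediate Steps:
$u{\left(A \right)} = -5$
$\left(-449 + n{\left(-3,12 \right)}\right) \left(-418 + u{\left(2 \right)}\right) = \left(-449 + \left(7 + 12\right)\right) \left(-418 - 5\right) = \left(-449 + 19\right) \left(-423\right) = \left(-430\right) \left(-423\right) = 181890$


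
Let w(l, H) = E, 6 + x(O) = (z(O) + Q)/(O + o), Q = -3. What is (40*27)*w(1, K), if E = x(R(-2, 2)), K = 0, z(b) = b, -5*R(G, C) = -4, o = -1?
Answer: 5400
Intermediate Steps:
R(G, C) = ⅘ (R(G, C) = -⅕*(-4) = ⅘)
x(O) = -6 + (-3 + O)/(-1 + O) (x(O) = -6 + (O - 3)/(O - 1) = -6 + (-3 + O)/(-1 + O))
E = 5 (E = (3 - 5*⅘)/(-1 + ⅘) = (3 - 4)/(-⅕) = -5*(-1) = 5)
w(l, H) = 5
(40*27)*w(1, K) = (40*27)*5 = 1080*5 = 5400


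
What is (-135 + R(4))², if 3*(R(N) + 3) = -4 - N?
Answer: 178084/9 ≈ 19787.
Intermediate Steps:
R(N) = -13/3 - N/3 (R(N) = -3 + (-4 - N)/3 = -3 + (-4/3 - N/3) = -13/3 - N/3)
(-135 + R(4))² = (-135 + (-13/3 - ⅓*4))² = (-135 + (-13/3 - 4/3))² = (-135 - 17/3)² = (-422/3)² = 178084/9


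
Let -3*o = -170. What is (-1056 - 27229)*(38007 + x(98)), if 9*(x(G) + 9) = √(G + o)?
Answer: -1074773430 - 113140*√87/27 ≈ -1.0748e+9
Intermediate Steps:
o = 170/3 (o = -⅓*(-170) = 170/3 ≈ 56.667)
x(G) = -9 + √(170/3 + G)/9 (x(G) = -9 + √(G + 170/3)/9 = -9 + √(170/3 + G)/9)
(-1056 - 27229)*(38007 + x(98)) = (-1056 - 27229)*(38007 + (-9 + √(510 + 9*98)/27)) = -28285*(38007 + (-9 + √(510 + 882)/27)) = -28285*(38007 + (-9 + √1392/27)) = -28285*(38007 + (-9 + (4*√87)/27)) = -28285*(38007 + (-9 + 4*√87/27)) = -28285*(37998 + 4*√87/27) = -1074773430 - 113140*√87/27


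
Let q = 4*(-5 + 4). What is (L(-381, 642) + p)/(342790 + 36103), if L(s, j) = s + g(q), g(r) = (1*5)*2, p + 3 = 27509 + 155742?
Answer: 182877/378893 ≈ 0.48266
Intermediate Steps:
q = -4 (q = 4*(-1) = -4)
p = 183248 (p = -3 + (27509 + 155742) = -3 + 183251 = 183248)
g(r) = 10 (g(r) = 5*2 = 10)
L(s, j) = 10 + s (L(s, j) = s + 10 = 10 + s)
(L(-381, 642) + p)/(342790 + 36103) = ((10 - 381) + 183248)/(342790 + 36103) = (-371 + 183248)/378893 = 182877*(1/378893) = 182877/378893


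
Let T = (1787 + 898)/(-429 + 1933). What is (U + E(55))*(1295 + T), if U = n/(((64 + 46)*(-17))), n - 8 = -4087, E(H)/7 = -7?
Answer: -34151281223/562496 ≈ -60714.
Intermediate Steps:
E(H) = -49 (E(H) = 7*(-7) = -49)
T = 2685/1504 ≈ 1.7852
n = -4079 (n = 8 - 4087 = -4079)
U = 4079/1870 (U = -4079*(-1/(17*(64 + 46))) = -4079/(110*(-17)) = -4079/(-1870) = -4079*(-1/1870) = 4079/1870 ≈ 2.1813)
(U + E(55))*(1295 + T) = (4079/1870 - 49)*(1295 + 2685/1504) = -87551/1870*1950365/1504 = -34151281223/562496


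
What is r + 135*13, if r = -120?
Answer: 1635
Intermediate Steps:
r + 135*13 = -120 + 135*13 = -120 + 1755 = 1635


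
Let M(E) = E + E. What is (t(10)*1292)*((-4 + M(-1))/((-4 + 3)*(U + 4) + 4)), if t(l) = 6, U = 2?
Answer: 23256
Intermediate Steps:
M(E) = 2*E
(t(10)*1292)*((-4 + M(-1))/((-4 + 3)*(U + 4) + 4)) = (6*1292)*((-4 + 2*(-1))/((-4 + 3)*(2 + 4) + 4)) = 7752*((-4 - 2)/(-1*6 + 4)) = 7752*(-6/(-6 + 4)) = 7752*(-6/(-2)) = 7752*(-6*(-½)) = 7752*3 = 23256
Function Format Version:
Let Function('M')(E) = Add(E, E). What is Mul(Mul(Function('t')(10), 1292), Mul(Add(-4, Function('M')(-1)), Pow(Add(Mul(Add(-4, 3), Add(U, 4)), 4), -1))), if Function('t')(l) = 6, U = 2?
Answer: 23256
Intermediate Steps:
Function('M')(E) = Mul(2, E)
Mul(Mul(Function('t')(10), 1292), Mul(Add(-4, Function('M')(-1)), Pow(Add(Mul(Add(-4, 3), Add(U, 4)), 4), -1))) = Mul(Mul(6, 1292), Mul(Add(-4, Mul(2, -1)), Pow(Add(Mul(Add(-4, 3), Add(2, 4)), 4), -1))) = Mul(7752, Mul(Add(-4, -2), Pow(Add(Mul(-1, 6), 4), -1))) = Mul(7752, Mul(-6, Pow(Add(-6, 4), -1))) = Mul(7752, Mul(-6, Pow(-2, -1))) = Mul(7752, Mul(-6, Rational(-1, 2))) = Mul(7752, 3) = 23256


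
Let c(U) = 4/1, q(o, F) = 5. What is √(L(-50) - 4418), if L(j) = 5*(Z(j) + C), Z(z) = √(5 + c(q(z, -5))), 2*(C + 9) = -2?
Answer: I*√4453 ≈ 66.731*I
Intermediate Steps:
C = -10 (C = -9 + (½)*(-2) = -9 - 1 = -10)
c(U) = 4 (c(U) = 4*1 = 4)
Z(z) = 3 (Z(z) = √(5 + 4) = √9 = 3)
L(j) = -35 (L(j) = 5*(3 - 10) = 5*(-7) = -35)
√(L(-50) - 4418) = √(-35 - 4418) = √(-4453) = I*√4453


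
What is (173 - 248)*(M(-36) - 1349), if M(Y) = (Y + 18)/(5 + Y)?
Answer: 3135075/31 ≈ 1.0113e+5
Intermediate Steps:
M(Y) = (18 + Y)/(5 + Y)
(173 - 248)*(M(-36) - 1349) = (173 - 248)*((18 - 36)/(5 - 36) - 1349) = -75*(-18/(-31) - 1349) = -75*(-1/31*(-18) - 1349) = -75*(18/31 - 1349) = -75*(-41801/31) = 3135075/31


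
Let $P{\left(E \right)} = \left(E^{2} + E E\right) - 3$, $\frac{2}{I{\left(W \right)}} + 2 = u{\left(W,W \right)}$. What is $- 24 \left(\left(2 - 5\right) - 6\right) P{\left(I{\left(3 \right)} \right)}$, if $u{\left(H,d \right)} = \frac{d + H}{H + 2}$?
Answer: $2052$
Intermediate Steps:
$u{\left(H,d \right)} = \frac{H + d}{2 + H}$
$I{\left(W \right)} = \frac{2}{-2 + \frac{2 W}{2 + W}}$ ($I{\left(W \right)} = \frac{2}{-2 + \frac{W + W}{2 + W}} = \frac{2}{-2 + \frac{2 W}{2 + W}}$)
$P{\left(E \right)} = -3 + 2 E^{2}$ ($P{\left(E \right)} = \left(E^{2} + E^{2}\right) - 3 = 2 E^{2} - 3 = -3 + 2 E^{2}$)
$- 24 \left(\left(2 - 5\right) - 6\right) P{\left(I{\left(3 \right)} \right)} = - 24 \left(\left(2 - 5\right) - 6\right) \left(-3 + 2 \left(-1 - \frac{3}{2}\right)^{2}\right) = - 24 \left(-3 - 6\right) \left(-3 + 2 \left(-1 - \frac{3}{2}\right)^{2}\right) = \left(-24\right) \left(-9\right) \left(-3 + 2 \left(- \frac{5}{2}\right)^{2}\right) = 216 \left(-3 + 2 \cdot \frac{25}{4}\right) = 216 \left(-3 + \frac{25}{2}\right) = 216 \cdot \frac{19}{2} = 2052$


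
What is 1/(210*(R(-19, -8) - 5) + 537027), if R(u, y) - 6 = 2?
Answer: 1/537657 ≈ 1.8599e-6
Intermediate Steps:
R(u, y) = 8 (R(u, y) = 6 + 2 = 8)
1/(210*(R(-19, -8) - 5) + 537027) = 1/(210*(8 - 5) + 537027) = 1/(210*3 + 537027) = 1/(630 + 537027) = 1/537657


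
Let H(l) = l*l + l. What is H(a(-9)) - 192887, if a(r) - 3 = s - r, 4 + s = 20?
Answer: -192075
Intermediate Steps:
s = 16 (s = -4 + 20 = 16)
a(r) = 19 - r (a(r) = 3 + (16 - r) = 19 - r)
H(l) = l + l² (H(l) = l² + l = l + l²)
H(a(-9)) - 192887 = (19 - 1*(-9))*(1 + (19 - 1*(-9))) - 192887 = (19 + 9)*(1 + (19 + 9)) - 192887 = 28*(1 + 28) - 192887 = 28*29 - 192887 = 812 - 192887 = -192075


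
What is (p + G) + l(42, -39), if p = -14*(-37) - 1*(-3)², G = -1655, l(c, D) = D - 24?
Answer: -1209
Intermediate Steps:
l(c, D) = -24 + D
p = 509 (p = 518 - 1*9 = 518 - 9 = 509)
(p + G) + l(42, -39) = (509 - 1655) + (-24 - 39) = -1146 - 63 = -1209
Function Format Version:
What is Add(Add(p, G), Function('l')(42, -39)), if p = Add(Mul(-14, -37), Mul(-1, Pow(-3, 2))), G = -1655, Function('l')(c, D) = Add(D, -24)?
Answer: -1209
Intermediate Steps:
Function('l')(c, D) = Add(-24, D)
p = 509 (p = Add(518, Mul(-1, 9)) = Add(518, -9) = 509)
Add(Add(p, G), Function('l')(42, -39)) = Add(Add(509, -1655), Add(-24, -39)) = Add(-1146, -63) = -1209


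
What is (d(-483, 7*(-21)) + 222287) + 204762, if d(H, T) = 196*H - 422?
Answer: 331959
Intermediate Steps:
d(H, T) = -422 + 196*H
(d(-483, 7*(-21)) + 222287) + 204762 = ((-422 + 196*(-483)) + 222287) + 204762 = ((-422 - 94668) + 222287) + 204762 = (-95090 + 222287) + 204762 = 127197 + 204762 = 331959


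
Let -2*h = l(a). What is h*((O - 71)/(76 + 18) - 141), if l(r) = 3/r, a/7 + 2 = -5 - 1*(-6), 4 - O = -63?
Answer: -2841/94 ≈ -30.223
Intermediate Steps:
O = 67 (O = 4 - 1*(-63) = 4 + 63 = 67)
a = -7 (a = -14 + 7*(-5 - 1*(-6)) = -14 + 7*(-5 + 6) = -14 + 7*1 = -14 + 7 = -7)
h = 3/14 (h = -3/(2*(-7)) = -3*(-1)/(2*7) = -½*(-3/7) = 3/14 ≈ 0.21429)
h*((O - 71)/(76 + 18) - 141) = 3*((67 - 71)/(76 + 18) - 141)/14 = 3*(-4/94 - 141)/14 = 3*(-4*1/94 - 141)/14 = 3*(-2/47 - 141)/14 = (3/14)*(-6629/47) = -2841/94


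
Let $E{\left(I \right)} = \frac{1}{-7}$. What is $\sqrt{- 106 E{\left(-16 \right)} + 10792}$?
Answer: $\frac{5 \sqrt{21182}}{7} \approx 103.96$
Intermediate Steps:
$E{\left(I \right)} = - \frac{1}{7}$
$\sqrt{- 106 E{\left(-16 \right)} + 10792} = \sqrt{\left(-106\right) \left(- \frac{1}{7}\right) + 10792} = \sqrt{\frac{106}{7} + 10792} = \sqrt{\frac{75650}{7}} = \frac{5 \sqrt{21182}}{7}$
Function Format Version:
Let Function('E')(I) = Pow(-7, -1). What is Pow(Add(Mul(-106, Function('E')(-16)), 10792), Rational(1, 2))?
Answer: Mul(Rational(5, 7), Pow(21182, Rational(1, 2))) ≈ 103.96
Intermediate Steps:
Function('E')(I) = Rational(-1, 7)
Pow(Add(Mul(-106, Function('E')(-16)), 10792), Rational(1, 2)) = Pow(Add(Mul(-106, Rational(-1, 7)), 10792), Rational(1, 2)) = Pow(Add(Rational(106, 7), 10792), Rational(1, 2)) = Pow(Rational(75650, 7), Rational(1, 2)) = Mul(Rational(5, 7), Pow(21182, Rational(1, 2)))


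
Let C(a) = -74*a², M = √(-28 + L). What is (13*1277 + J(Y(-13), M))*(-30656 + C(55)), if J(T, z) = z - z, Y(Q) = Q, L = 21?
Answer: -4225054106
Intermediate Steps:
M = I*√7 (M = √(-28 + 21) = √(-7) = I*√7 ≈ 2.6458*I)
J(T, z) = 0
(13*1277 + J(Y(-13), M))*(-30656 + C(55)) = (13*1277 + 0)*(-30656 - 74*55²) = (16601 + 0)*(-30656 - 74*3025) = 16601*(-30656 - 223850) = 16601*(-254506) = -4225054106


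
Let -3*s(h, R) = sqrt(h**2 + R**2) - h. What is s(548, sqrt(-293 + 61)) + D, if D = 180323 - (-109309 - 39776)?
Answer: 988772/3 - 2*sqrt(75018)/3 ≈ 3.2941e+5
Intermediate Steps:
D = 329408 (D = 180323 - 1*(-149085) = 180323 + 149085 = 329408)
s(h, R) = -sqrt(R**2 + h**2)/3 + h/3 (s(h, R) = -(sqrt(h**2 + R**2) - h)/3 = -(sqrt(R**2 + h**2) - h)/3 = -sqrt(R**2 + h**2)/3 + h/3)
s(548, sqrt(-293 + 61)) + D = (-sqrt((sqrt(-293 + 61))**2 + 548**2)/3 + (1/3)*548) + 329408 = (-sqrt((sqrt(-232))**2 + 300304)/3 + 548/3) + 329408 = (-sqrt((2*I*sqrt(58))**2 + 300304)/3 + 548/3) + 329408 = (-sqrt(-232 + 300304)/3 + 548/3) + 329408 = (-2*sqrt(75018)/3 + 548/3) + 329408 = (548/3 - 2*sqrt(75018)/3) + 329408 = 988772/3 - 2*sqrt(75018)/3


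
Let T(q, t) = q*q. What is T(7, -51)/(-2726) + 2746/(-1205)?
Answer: -7544641/3284830 ≈ -2.2968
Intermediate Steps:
T(q, t) = q**2
T(7, -51)/(-2726) + 2746/(-1205) = 7**2/(-2726) + 2746/(-1205) = 49*(-1/2726) + 2746*(-1/1205) = -49/2726 - 2746/1205 = -7544641/3284830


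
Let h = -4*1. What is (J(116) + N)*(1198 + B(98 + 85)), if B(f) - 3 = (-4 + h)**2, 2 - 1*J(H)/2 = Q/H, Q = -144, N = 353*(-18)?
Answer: -232858670/29 ≈ -8.0296e+6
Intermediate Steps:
N = -6354
h = -4
J(H) = 4 + 288/H (J(H) = 4 - (-288)/H = 4 + 288/H)
B(f) = 67 (B(f) = 3 + (-4 - 4)**2 = 3 + (-8)**2 = 3 + 64 = 67)
(J(116) + N)*(1198 + B(98 + 85)) = ((4 + 288/116) - 6354)*(1198 + 67) = ((4 + 288*(1/116)) - 6354)*1265 = ((4 + 72/29) - 6354)*1265 = (188/29 - 6354)*1265 = -184078/29*1265 = -232858670/29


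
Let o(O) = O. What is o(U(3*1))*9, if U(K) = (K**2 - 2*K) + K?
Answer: 54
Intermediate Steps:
U(K) = K**2 - K
o(U(3*1))*9 = ((3*1)*(-1 + 3*1))*9 = (3*(-1 + 3))*9 = (3*2)*9 = 6*9 = 54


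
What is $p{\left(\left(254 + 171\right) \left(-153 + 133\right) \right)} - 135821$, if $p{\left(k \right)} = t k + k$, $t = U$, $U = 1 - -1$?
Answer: $-161321$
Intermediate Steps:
$U = 2$ ($U = 1 + 1 = 2$)
$t = 2$
$p{\left(k \right)} = 3 k$ ($p{\left(k \right)} = 2 k + k = 3 k$)
$p{\left(\left(254 + 171\right) \left(-153 + 133\right) \right)} - 135821 = 3 \left(254 + 171\right) \left(-153 + 133\right) - 135821 = 3 \cdot 425 \left(-20\right) - 135821 = 3 \left(-8500\right) - 135821 = -25500 - 135821 = -161321$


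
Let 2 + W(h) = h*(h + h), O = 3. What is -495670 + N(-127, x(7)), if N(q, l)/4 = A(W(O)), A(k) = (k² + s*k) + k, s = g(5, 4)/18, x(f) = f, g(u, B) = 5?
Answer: -4451078/9 ≈ -4.9456e+5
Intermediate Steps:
s = 5/18 ≈ 0.27778
W(h) = -2 + 2*h² (W(h) = -2 + h*(h + h) = -2 + h*(2*h) = -2 + 2*h²)
A(k) = k² + 23*k/18 (A(k) = (k² + 5*k/18) + k = k² + 23*k/18)
N(q, l) = 9952/9 (N(q, l) = 4*((-2 + 2*3²)*(23 + 18*(-2 + 2*3²))/18) = 4*((-2 + 2*9)*(23 + 18*(-2 + 2*9))/18) = 4*((-2 + 18)*(23 + 18*(-2 + 18))/18) = 4*((1/18)*16*(23 + 18*16)) = 4*((1/18)*16*(23 + 288)) = 4*((1/18)*16*311) = 4*(2488/9) = 9952/9)
-495670 + N(-127, x(7)) = -495670 + 9952/9 = -4451078/9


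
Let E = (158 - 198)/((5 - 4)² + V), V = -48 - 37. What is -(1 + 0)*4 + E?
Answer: -74/21 ≈ -3.5238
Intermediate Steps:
V = -85
E = 10/21 (E = (158 - 198)/((5 - 4)² - 85) = -40/(1² - 85) = -40/(1 - 85) = -40/(-84) = -40*(-1/84) = 10/21 ≈ 0.47619)
-(1 + 0)*4 + E = -(1 + 0)*4 + 10/21 = -1*1*4 + 10/21 = -1*4 + 10/21 = -4 + 10/21 = -74/21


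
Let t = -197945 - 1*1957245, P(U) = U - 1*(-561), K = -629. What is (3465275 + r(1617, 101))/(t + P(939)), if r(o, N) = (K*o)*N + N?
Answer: 99261017/2153690 ≈ 46.089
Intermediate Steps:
P(U) = 561 + U (P(U) = U + 561 = 561 + U)
t = -2155190 (t = -197945 - 1957245 = -2155190)
r(o, N) = N - 629*N*o (r(o, N) = (-629*o)*N + N = -629*N*o + N = N - 629*N*o)
(3465275 + r(1617, 101))/(t + P(939)) = (3465275 + 101*(1 - 629*1617))/(-2155190 + (561 + 939)) = (3465275 + 101*(1 - 1017093))/(-2155190 + 1500) = (3465275 + 101*(-1017092))/(-2153690) = (3465275 - 102726292)*(-1/2153690) = -99261017*(-1/2153690) = 99261017/2153690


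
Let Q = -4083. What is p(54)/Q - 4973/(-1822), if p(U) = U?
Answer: 6735457/2479742 ≈ 2.7162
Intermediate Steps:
p(54)/Q - 4973/(-1822) = 54/(-4083) - 4973/(-1822) = 54*(-1/4083) - 4973*(-1/1822) = -18/1361 + 4973/1822 = 6735457/2479742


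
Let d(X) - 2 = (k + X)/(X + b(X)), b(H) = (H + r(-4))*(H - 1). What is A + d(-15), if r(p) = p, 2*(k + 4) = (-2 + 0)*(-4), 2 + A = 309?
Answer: 89286/289 ≈ 308.95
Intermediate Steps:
A = 307 (A = -2 + 309 = 307)
k = 0 (k = -4 + ((-2 + 0)*(-4))/2 = -4 + (-2*(-4))/2 = -4 + (1/2)*8 = -4 + 4 = 0)
b(H) = (-1 + H)*(-4 + H) (b(H) = (H - 4)*(H - 1) = (-4 + H)*(-1 + H) = (-1 + H)*(-4 + H))
d(X) = 2 + X/(4 + X**2 - 4*X) (d(X) = 2 + (0 + X)/(X + (4 + X**2 - 5*X)) = 2 + X/(4 + X**2 - 4*X))
A + d(-15) = 307 + (8 - 7*(-15) + 2*(-15)**2)/(4 + (-15)**2 - 4*(-15)) = 307 + (8 + 105 + 2*225)/(4 + 225 + 60) = 307 + (8 + 105 + 450)/289 = 307 + (1/289)*563 = 307 + 563/289 = 89286/289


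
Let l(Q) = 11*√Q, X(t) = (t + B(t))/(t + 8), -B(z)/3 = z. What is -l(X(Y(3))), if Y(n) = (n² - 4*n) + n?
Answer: 0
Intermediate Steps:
B(z) = -3*z
Y(n) = n² - 3*n
X(t) = -2*t/(8 + t) (X(t) = (t - 3*t)/(t + 8) = (-2*t)/(8 + t) = -2*t/(8 + t))
-l(X(Y(3))) = -11*√(-2*3*(-3 + 3)/(8 + 3*(-3 + 3))) = -11*√(-2*3*0/(8 + 3*0)) = -11*√(-2*0/(8 + 0)) = -11*√(-2*0/8) = -11*√(-2*0*⅛) = -11*√0 = -11*0 = -1*0 = 0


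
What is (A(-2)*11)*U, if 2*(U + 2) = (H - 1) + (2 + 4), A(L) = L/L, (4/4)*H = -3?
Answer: -11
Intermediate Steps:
H = -3
A(L) = 1
U = -1 (U = -2 + ((-3 - 1) + (2 + 4))/2 = -2 + (-4 + 6)/2 = -2 + (1/2)*2 = -2 + 1 = -1)
(A(-2)*11)*U = (1*11)*(-1) = 11*(-1) = -11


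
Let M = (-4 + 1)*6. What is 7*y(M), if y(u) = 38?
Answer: 266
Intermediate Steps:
M = -18 (M = -3*6 = -18)
7*y(M) = 7*38 = 266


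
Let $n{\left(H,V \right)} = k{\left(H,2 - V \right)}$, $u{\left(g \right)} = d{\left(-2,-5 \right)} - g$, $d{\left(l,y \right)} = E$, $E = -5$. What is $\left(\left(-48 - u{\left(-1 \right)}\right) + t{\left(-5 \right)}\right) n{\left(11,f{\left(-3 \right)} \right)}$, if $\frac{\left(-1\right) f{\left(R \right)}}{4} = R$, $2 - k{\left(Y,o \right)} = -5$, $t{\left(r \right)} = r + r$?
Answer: $-378$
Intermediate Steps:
$t{\left(r \right)} = 2 r$
$d{\left(l,y \right)} = -5$
$k{\left(Y,o \right)} = 7$ ($k{\left(Y,o \right)} = 2 - -5 = 2 + 5 = 7$)
$f{\left(R \right)} = - 4 R$
$u{\left(g \right)} = -5 - g$
$n{\left(H,V \right)} = 7$
$\left(\left(-48 - u{\left(-1 \right)}\right) + t{\left(-5 \right)}\right) n{\left(11,f{\left(-3 \right)} \right)} = \left(\left(-48 - \left(-5 - -1\right)\right) + 2 \left(-5\right)\right) 7 = \left(\left(-48 - \left(-5 + 1\right)\right) - 10\right) 7 = \left(\left(-48 - -4\right) - 10\right) 7 = \left(\left(-48 + 4\right) - 10\right) 7 = \left(-44 - 10\right) 7 = \left(-54\right) 7 = -378$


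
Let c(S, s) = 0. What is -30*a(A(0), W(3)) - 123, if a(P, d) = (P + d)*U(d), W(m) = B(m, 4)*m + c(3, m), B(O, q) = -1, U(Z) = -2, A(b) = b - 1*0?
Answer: -303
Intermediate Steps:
A(b) = b (A(b) = b + 0 = b)
W(m) = -m (W(m) = -m + 0 = -m)
a(P, d) = -2*P - 2*d (a(P, d) = (P + d)*(-2) = -2*P - 2*d)
-30*a(A(0), W(3)) - 123 = -30*(-2*0 - (-2)*3) - 123 = -30*(0 - 2*(-3)) - 123 = -30*(0 + 6) - 123 = -30*6 - 123 = -180 - 123 = -303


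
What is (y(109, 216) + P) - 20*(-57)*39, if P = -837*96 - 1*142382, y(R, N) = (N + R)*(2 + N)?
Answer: -107424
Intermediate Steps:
y(R, N) = (2 + N)*(N + R)
P = -222734 (P = -80352 - 142382 = -222734)
(y(109, 216) + P) - 20*(-57)*39 = ((216² + 2*216 + 2*109 + 216*109) - 222734) - 20*(-57)*39 = ((46656 + 432 + 218 + 23544) - 222734) + 1140*39 = (70850 - 222734) + 44460 = -151884 + 44460 = -107424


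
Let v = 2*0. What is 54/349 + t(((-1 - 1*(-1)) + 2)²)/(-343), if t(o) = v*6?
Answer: 54/349 ≈ 0.15473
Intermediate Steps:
v = 0
t(o) = 0 (t(o) = 0*6 = 0)
54/349 + t(((-1 - 1*(-1)) + 2)²)/(-343) = 54/349 + 0/(-343) = 54*(1/349) + 0*(-1/343) = 54/349 + 0 = 54/349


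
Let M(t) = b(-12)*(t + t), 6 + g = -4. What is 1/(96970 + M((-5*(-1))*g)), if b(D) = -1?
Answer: 1/97070 ≈ 1.0302e-5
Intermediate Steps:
g = -10 (g = -6 - 4 = -10)
M(t) = -2*t (M(t) = -(t + t) = -2*t)
1/(96970 + M((-5*(-1))*g)) = 1/(96970 - 2*(-5*(-1))*(-10)) = 1/(96970 - 10*(-10)) = 1/(96970 - 2*(-50)) = 1/(96970 + 100) = 1/97070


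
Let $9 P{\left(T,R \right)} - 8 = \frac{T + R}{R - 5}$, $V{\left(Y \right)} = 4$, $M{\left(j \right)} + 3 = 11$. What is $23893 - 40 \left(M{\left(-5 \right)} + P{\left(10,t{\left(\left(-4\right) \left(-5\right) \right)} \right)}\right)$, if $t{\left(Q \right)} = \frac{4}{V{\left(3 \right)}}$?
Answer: $\frac{70649}{3} \approx 23550.0$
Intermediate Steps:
$M{\left(j \right)} = 8$ ($M{\left(j \right)} = -3 + 11 = 8$)
$t{\left(Q \right)} = 1$ ($t{\left(Q \right)} = \frac{4}{4} = 4 \cdot \frac{1}{4} = 1$)
$P{\left(T,R \right)} = \frac{8}{9} + \frac{R + T}{9 \left(-5 + R\right)}$ ($P{\left(T,R \right)} = \frac{8}{9} + \frac{\left(T + R\right) \frac{1}{R - 5}}{9} = \frac{8}{9} + \frac{\left(R + T\right) \frac{1}{-5 + R}}{9} = \frac{8}{9} + \frac{\frac{1}{-5 + R} \left(R + T\right)}{9} = \frac{8}{9} + \frac{R + T}{9 \left(-5 + R\right)}$)
$23893 - 40 \left(M{\left(-5 \right)} + P{\left(10,t{\left(\left(-4\right) \left(-5\right) \right)} \right)}\right) = 23893 - 40 \left(8 + \frac{-40 + 10 + 9 \cdot 1}{9 \left(-5 + 1\right)}\right) = 23893 - 40 \left(8 + \frac{-40 + 10 + 9}{9 \left(-4\right)}\right) = 23893 - 40 \left(8 + \frac{1}{9} \left(- \frac{1}{4}\right) \left(-21\right)\right) = 23893 - 40 \left(8 + \frac{7}{12}\right) = 23893 - 40 \cdot \frac{103}{12} = 23893 - \frac{1030}{3} = \frac{70649}{3}$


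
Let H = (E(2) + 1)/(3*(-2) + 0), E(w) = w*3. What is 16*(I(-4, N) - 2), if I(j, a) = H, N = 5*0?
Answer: -152/3 ≈ -50.667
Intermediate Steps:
E(w) = 3*w
N = 0
H = -7/6 (H = (3*2 + 1)/(3*(-2) + 0) = (6 + 1)/(-6 + 0) = 7/(-6) = 7*(-⅙) = -7/6 ≈ -1.1667)
I(j, a) = -7/6
16*(I(-4, N) - 2) = 16*(-7/6 - 2) = 16*(-19/6) = -152/3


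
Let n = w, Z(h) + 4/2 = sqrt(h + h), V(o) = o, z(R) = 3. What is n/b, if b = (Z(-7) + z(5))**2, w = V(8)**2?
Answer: 64/(1 + I*sqrt(14))**2 ≈ -3.6978 - 2.1286*I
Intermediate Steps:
Z(h) = -2 + sqrt(2)*sqrt(h) (Z(h) = -2 + sqrt(h + h) = -2 + sqrt(2*h) = -2 + sqrt(2)*sqrt(h))
w = 64 (w = 8**2 = 64)
b = (1 + I*sqrt(14))**2 (b = ((-2 + sqrt(2)*sqrt(-7)) + 3)**2 = ((-2 + sqrt(2)*(I*sqrt(7))) + 3)**2 = ((-2 + I*sqrt(14)) + 3)**2 = (1 + I*sqrt(14))**2 ≈ -13.0 + 7.4833*I)
n = 64
n/b = 64/((1 + I*sqrt(14))**2) = 64/(1 + I*sqrt(14))**2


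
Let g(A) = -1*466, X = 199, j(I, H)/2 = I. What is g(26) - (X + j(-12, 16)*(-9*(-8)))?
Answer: 1063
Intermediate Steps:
j(I, H) = 2*I
g(A) = -466
g(26) - (X + j(-12, 16)*(-9*(-8))) = -466 - (199 + (2*(-12))*(-9*(-8))) = -466 - (199 - 24*72) = -466 - (199 - 1728) = -466 - 1*(-1529) = -466 + 1529 = 1063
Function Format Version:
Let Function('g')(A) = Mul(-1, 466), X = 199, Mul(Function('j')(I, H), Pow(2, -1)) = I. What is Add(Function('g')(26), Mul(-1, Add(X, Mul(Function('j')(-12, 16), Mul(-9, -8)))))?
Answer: 1063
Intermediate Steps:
Function('j')(I, H) = Mul(2, I)
Function('g')(A) = -466
Add(Function('g')(26), Mul(-1, Add(X, Mul(Function('j')(-12, 16), Mul(-9, -8))))) = Add(-466, Mul(-1, Add(199, Mul(Mul(2, -12), Mul(-9, -8))))) = Add(-466, Mul(-1, Add(199, Mul(-24, 72)))) = Add(-466, Mul(-1, Add(199, -1728))) = Add(-466, Mul(-1, -1529)) = Add(-466, 1529) = 1063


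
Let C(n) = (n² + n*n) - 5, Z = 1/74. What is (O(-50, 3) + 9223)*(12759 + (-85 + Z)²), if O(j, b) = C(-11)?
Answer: 258777838825/1369 ≈ 1.8903e+8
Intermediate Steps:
Z = 1/74 ≈ 0.013514
C(n) = -5 + 2*n² (C(n) = (n² + n²) - 5 = 2*n² - 5 = -5 + 2*n²)
O(j, b) = 237 (O(j, b) = -5 + 2*(-11)² = -5 + 2*121 = -5 + 242 = 237)
(O(-50, 3) + 9223)*(12759 + (-85 + Z)²) = (237 + 9223)*(12759 + (-85 + 1/74)²) = 9460*(12759 + (-6289/74)²) = 9460*(12759 + 39551521/5476) = 9460*(109419805/5476) = 258777838825/1369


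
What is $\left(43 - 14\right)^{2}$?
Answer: $841$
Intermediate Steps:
$\left(43 - 14\right)^{2} = 29^{2} = 841$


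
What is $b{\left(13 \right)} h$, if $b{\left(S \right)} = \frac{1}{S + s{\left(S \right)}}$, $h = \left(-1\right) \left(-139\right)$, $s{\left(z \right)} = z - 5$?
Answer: $\frac{139}{21} \approx 6.619$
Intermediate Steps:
$s{\left(z \right)} = -5 + z$
$h = 139$
$b{\left(S \right)} = \frac{1}{-5 + 2 S}$ ($b{\left(S \right)} = \frac{1}{S + \left(-5 + S\right)} = \frac{1}{-5 + 2 S}$)
$b{\left(13 \right)} h = \frac{1}{-5 + 2 \cdot 13} \cdot 139 = \frac{1}{-5 + 26} \cdot 139 = \frac{1}{21} \cdot 139 = \frac{139}{21}$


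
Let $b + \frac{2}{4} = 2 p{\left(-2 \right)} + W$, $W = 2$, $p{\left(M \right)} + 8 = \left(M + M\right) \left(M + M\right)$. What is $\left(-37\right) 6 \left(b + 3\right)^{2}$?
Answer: $- \frac{186591}{2} \approx -93296.0$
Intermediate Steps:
$p{\left(M \right)} = -8 + 4 M^{2}$ ($p{\left(M \right)} = -8 + \left(M + M\right) \left(M + M\right) = -8 + 2 M 2 M = -8 + 4 M^{2}$)
$b = \frac{35}{2}$ ($b = - \frac{1}{2} + \left(2 \left(-8 + 4 \left(-2\right)^{2}\right) + 2\right) = - \frac{1}{2} + \left(2 \left(-8 + 4 \cdot 4\right) + 2\right) = - \frac{1}{2} + \left(2 \left(-8 + 16\right) + 2\right) = - \frac{1}{2} + \left(2 \cdot 8 + 2\right) = - \frac{1}{2} + \left(16 + 2\right) = - \frac{1}{2} + 18 = \frac{35}{2} \approx 17.5$)
$\left(-37\right) 6 \left(b + 3\right)^{2} = \left(-37\right) 6 \left(\frac{35}{2} + 3\right)^{2} = - 222 \left(\frac{41}{2}\right)^{2} = \left(-222\right) \frac{1681}{4} = - \frac{186591}{2}$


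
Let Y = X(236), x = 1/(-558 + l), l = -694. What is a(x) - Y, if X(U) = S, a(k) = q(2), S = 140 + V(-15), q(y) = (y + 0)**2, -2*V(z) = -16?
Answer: -144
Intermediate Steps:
V(z) = 8 (V(z) = -1/2*(-16) = 8)
q(y) = y**2
x = -1/1252 (x = 1/(-558 - 694) = 1/(-1252) = -1/1252 ≈ -0.00079872)
S = 148 (S = 140 + 8 = 148)
a(k) = 4 (a(k) = 2**2 = 4)
X(U) = 148
Y = 148
a(x) - Y = 4 - 1*148 = 4 - 148 = -144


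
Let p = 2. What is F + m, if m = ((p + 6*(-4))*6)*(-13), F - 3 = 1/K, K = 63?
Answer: 108298/63 ≈ 1719.0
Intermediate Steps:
F = 190/63 (F = 3 + 1/63 = 190/63 ≈ 3.0159)
m = 1716 (m = ((2 + 6*(-4))*6)*(-13) = ((2 - 24)*6)*(-13) = -22*6*(-13) = -132*(-13) = 1716)
F + m = 190/63 + 1716 = 108298/63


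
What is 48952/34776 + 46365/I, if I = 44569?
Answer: 67752338/27677349 ≈ 2.4479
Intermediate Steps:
48952/34776 + 46365/I = 48952/34776 + 46365/44569 = 48952*(1/34776) + 46365*(1/44569) = 6119/4347 + 46365/44569 = 67752338/27677349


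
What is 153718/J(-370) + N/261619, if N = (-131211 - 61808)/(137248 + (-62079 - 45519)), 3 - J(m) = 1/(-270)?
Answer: 321945580901392591/6290929716850 ≈ 51176.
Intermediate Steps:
J(m) = 811/270 (J(m) = 3 - 1/(-270) = 3 - 1*(-1/270) = 3 + 1/270 = 811/270)
N = -193019/29650 (N = -193019/(137248 - 107598) = -193019/29650 ≈ -6.5099)
153718/J(-370) + N/261619 = 153718/(811/270) - 193019/29650/261619 = 153718*(270/811) - 193019/29650*1/261619 = 41503860/811 - 193019/7757003350 = 321945580901392591/6290929716850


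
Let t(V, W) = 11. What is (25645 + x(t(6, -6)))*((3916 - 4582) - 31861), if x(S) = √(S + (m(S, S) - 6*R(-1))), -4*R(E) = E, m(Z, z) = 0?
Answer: -834154915 - 32527*√38/2 ≈ -8.3425e+8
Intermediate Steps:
R(E) = -E/4
x(S) = √(-3/2 + S) (x(S) = √(S + (0 - (-3)*(-1)/2)) = √(S + (0 - 6*¼)) = √(S + (0 - 3/2)) = √(S - 3/2) = √(-3/2 + S))
(25645 + x(t(6, -6)))*((3916 - 4582) - 31861) = (25645 + √(-6 + 4*11)/2)*((3916 - 4582) - 31861) = (25645 + √(-6 + 44)/2)*(-666 - 31861) = (25645 + √38/2)*(-32527) = -834154915 - 32527*√38/2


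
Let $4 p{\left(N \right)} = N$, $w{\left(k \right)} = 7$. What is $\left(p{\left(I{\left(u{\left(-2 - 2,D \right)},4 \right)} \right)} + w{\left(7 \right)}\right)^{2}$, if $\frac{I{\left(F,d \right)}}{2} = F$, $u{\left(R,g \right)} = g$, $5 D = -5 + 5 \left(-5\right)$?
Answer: $16$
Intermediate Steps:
$D = -6$ ($D = \frac{-5 + 5 \left(-5\right)}{5} = \frac{-5 - 25}{5} = \frac{1}{5} \left(-30\right) = -6$)
$I{\left(F,d \right)} = 2 F$
$p{\left(N \right)} = \frac{N}{4}$
$\left(p{\left(I{\left(u{\left(-2 - 2,D \right)},4 \right)} \right)} + w{\left(7 \right)}\right)^{2} = \left(\frac{2 \left(-6\right)}{4} + 7\right)^{2} = \left(\frac{1}{4} \left(-12\right) + 7\right)^{2} = \left(-3 + 7\right)^{2} = 4^{2} = 16$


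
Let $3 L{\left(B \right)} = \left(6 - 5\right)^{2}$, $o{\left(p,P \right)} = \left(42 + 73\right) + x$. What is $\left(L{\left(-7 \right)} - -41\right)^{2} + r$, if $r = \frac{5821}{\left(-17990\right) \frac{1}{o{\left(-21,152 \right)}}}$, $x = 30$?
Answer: $\frac{53803567}{32382} \approx 1661.5$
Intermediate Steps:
$o{\left(p,P \right)} = 145$ ($o{\left(p,P \right)} = \left(42 + 73\right) + 30 = 115 + 30 = 145$)
$L{\left(B \right)} = \frac{1}{3}$ ($L{\left(B \right)} = \frac{\left(6 - 5\right)^{2}}{3} = \frac{1^{2}}{3} = \frac{1}{3} \cdot 1 = \frac{1}{3}$)
$r = - \frac{168809}{3598}$ ($r = \frac{5821}{\left(-17990\right) \frac{1}{145}} = \frac{5821}{- \frac{3598}{29}} = 5821 \left(- \frac{29}{3598}\right) = - \frac{168809}{3598} \approx -46.917$)
$\left(L{\left(-7 \right)} - -41\right)^{2} + r = \left(\frac{1}{3} - -41\right)^{2} - \frac{168809}{3598} = \left(\frac{1}{3} + \left(-3 + 44\right)\right)^{2} - \frac{168809}{3598} = \left(\frac{1}{3} + 41\right)^{2} - \frac{168809}{3598} = \left(\frac{124}{3}\right)^{2} - \frac{168809}{3598} = \frac{15376}{9} - \frac{168809}{3598} = \frac{53803567}{32382}$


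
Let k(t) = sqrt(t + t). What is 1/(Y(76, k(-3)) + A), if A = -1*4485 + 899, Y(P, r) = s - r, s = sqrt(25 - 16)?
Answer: I/(sqrt(6) - 3583*I) ≈ -0.0002791 + 1.908e-7*I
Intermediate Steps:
k(t) = sqrt(2)*sqrt(t) (k(t) = sqrt(2*t) = sqrt(2)*sqrt(t))
s = 3 (s = sqrt(9) = 3)
Y(P, r) = 3 - r
A = -3586 (A = -4485 + 899 = -3586)
1/(Y(76, k(-3)) + A) = 1/((3 - sqrt(2)*sqrt(-3)) - 3586) = 1/((3 - sqrt(2)*I*sqrt(3)) - 3586) = 1/((3 - I*sqrt(6)) - 3586) = 1/(-3583 - I*sqrt(6))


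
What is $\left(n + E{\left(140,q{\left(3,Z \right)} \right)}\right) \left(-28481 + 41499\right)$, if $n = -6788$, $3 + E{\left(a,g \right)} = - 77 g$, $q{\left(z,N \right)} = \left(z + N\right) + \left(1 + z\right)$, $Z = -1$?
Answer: $-94419554$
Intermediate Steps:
$q{\left(z,N \right)} = 1 + N + 2 z$ ($q{\left(z,N \right)} = \left(N + z\right) + \left(1 + z\right) = 1 + N + 2 z$)
$E{\left(a,g \right)} = -3 - 77 g$
$\left(n + E{\left(140,q{\left(3,Z \right)} \right)}\right) \left(-28481 + 41499\right) = \left(-6788 - \left(3 + 77 \left(1 - 1 + 2 \cdot 3\right)\right)\right) \left(-28481 + 41499\right) = \left(-6788 - \left(3 + 77 \left(1 - 1 + 6\right)\right)\right) 13018 = \left(-6788 - 465\right) 13018 = \left(-7253\right) 13018 = -94419554$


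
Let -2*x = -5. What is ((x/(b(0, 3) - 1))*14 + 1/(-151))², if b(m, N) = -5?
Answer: 27994681/820836 ≈ 34.105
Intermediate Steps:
x = 5/2 (x = -½*(-5) = 5/2 ≈ 2.5000)
((x/(b(0, 3) - 1))*14 + 1/(-151))² = (((5/2)/(-5 - 1))*14 + 1/(-151))² = (((5/2)/(-6))*14 - 1/151)² = (-⅙*5/2*14 - 1/151)² = (-5/12*14 - 1/151)² = (-35/6 - 1/151)² = (-5291/906)² = 27994681/820836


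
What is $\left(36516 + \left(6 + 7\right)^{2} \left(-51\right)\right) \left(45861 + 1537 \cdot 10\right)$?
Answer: $1708161207$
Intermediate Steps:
$\left(36516 + \left(6 + 7\right)^{2} \left(-51\right)\right) \left(45861 + 1537 \cdot 10\right) = \left(36516 + 13^{2} \left(-51\right)\right) \left(45861 + 15370\right) = \left(36516 + 169 \left(-51\right)\right) 61231 = \left(36516 - 8619\right) 61231 = 27897 \cdot 61231 = 1708161207$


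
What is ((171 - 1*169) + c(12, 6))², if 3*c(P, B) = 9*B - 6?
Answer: 324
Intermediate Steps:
c(P, B) = -2 + 3*B (c(P, B) = (9*B - 6)/3 = (-6 + 9*B)/3 = -2 + 3*B)
((171 - 1*169) + c(12, 6))² = ((171 - 1*169) + (-2 + 3*6))² = ((171 - 169) + (-2 + 18))² = (2 + 16)² = 18² = 324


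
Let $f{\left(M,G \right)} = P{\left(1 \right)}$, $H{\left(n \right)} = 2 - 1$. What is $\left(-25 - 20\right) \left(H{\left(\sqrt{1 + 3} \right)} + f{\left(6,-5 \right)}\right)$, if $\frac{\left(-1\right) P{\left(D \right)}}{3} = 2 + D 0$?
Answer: $225$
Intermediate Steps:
$P{\left(D \right)} = -6$ ($P{\left(D \right)} = - 3 \left(2 + D 0\right) = - 3 \left(2 + 0\right) = \left(-3\right) 2 = -6$)
$H{\left(n \right)} = 1$ ($H{\left(n \right)} = 2 - 1 = 1$)
$f{\left(M,G \right)} = -6$
$\left(-25 - 20\right) \left(H{\left(\sqrt{1 + 3} \right)} + f{\left(6,-5 \right)}\right) = \left(-25 - 20\right) \left(1 - 6\right) = \left(-45\right) \left(-5\right) = 225$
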